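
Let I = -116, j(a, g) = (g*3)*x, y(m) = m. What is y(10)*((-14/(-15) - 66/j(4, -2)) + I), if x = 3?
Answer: -1114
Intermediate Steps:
j(a, g) = 9*g (j(a, g) = (g*3)*3 = (3*g)*3 = 9*g)
y(10)*((-14/(-15) - 66/j(4, -2)) + I) = 10*((-14/(-15) - 66/(9*(-2))) - 116) = 10*((-14*(-1/15) - 66/(-18)) - 116) = 10*((14/15 - 66*(-1/18)) - 116) = 10*((14/15 + 11/3) - 116) = 10*(23/5 - 116) = 10*(-557/5) = -1114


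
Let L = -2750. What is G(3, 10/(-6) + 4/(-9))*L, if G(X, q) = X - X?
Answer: 0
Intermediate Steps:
G(X, q) = 0
G(3, 10/(-6) + 4/(-9))*L = 0*(-2750) = 0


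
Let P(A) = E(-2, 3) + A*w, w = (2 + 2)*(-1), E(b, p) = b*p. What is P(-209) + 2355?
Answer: 3185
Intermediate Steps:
w = -4 (w = 4*(-1) = -4)
P(A) = -6 - 4*A (P(A) = -2*3 + A*(-4) = -6 - 4*A)
P(-209) + 2355 = (-6 - 4*(-209)) + 2355 = (-6 + 836) + 2355 = 830 + 2355 = 3185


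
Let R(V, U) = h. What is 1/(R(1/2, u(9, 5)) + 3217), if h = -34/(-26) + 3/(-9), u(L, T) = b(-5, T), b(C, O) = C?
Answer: 39/125501 ≈ 0.00031075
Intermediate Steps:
u(L, T) = -5
h = 38/39 (h = -34*(-1/26) + 3*(-⅑) = 17/13 - ⅓ = 38/39 ≈ 0.97436)
R(V, U) = 38/39
1/(R(1/2, u(9, 5)) + 3217) = 1/(38/39 + 3217) = 1/(125501/39) = 39/125501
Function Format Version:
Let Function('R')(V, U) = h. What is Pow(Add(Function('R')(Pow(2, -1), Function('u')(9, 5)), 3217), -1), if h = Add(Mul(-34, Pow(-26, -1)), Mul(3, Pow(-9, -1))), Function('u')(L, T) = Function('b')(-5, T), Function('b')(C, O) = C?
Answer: Rational(39, 125501) ≈ 0.00031075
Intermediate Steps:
Function('u')(L, T) = -5
h = Rational(38, 39) (h = Add(Mul(-34, Rational(-1, 26)), Mul(3, Rational(-1, 9))) = Add(Rational(17, 13), Rational(-1, 3)) = Rational(38, 39) ≈ 0.97436)
Function('R')(V, U) = Rational(38, 39)
Pow(Add(Function('R')(Pow(2, -1), Function('u')(9, 5)), 3217), -1) = Pow(Add(Rational(38, 39), 3217), -1) = Pow(Rational(125501, 39), -1) = Rational(39, 125501)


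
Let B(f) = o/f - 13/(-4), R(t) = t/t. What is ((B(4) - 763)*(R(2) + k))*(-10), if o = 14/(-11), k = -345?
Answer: -28760980/11 ≈ -2.6146e+6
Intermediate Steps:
o = -14/11 (o = 14*(-1/11) = -14/11 ≈ -1.2727)
R(t) = 1
B(f) = 13/4 - 14/(11*f) (B(f) = -14/(11*f) - 13/(-4) = -14/(11*f) - 13*(-¼) = -14/(11*f) + 13/4 = 13/4 - 14/(11*f))
((B(4) - 763)*(R(2) + k))*(-10) = (((1/44)*(-56 + 143*4)/4 - 763)*(1 - 345))*(-10) = (((1/44)*(¼)*(-56 + 572) - 763)*(-344))*(-10) = (((1/44)*(¼)*516 - 763)*(-344))*(-10) = ((129/44 - 763)*(-344))*(-10) = -33443/44*(-344)*(-10) = (2876098/11)*(-10) = -28760980/11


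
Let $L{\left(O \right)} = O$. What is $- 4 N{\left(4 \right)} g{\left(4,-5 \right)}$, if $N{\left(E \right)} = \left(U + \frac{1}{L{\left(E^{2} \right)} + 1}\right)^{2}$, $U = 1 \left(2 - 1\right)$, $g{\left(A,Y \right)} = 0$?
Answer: $0$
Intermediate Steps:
$U = 1$ ($U = 1 \cdot 1 = 1$)
$N{\left(E \right)} = \left(1 + \frac{1}{1 + E^{2}}\right)^{2}$ ($N{\left(E \right)} = \left(1 + \frac{1}{E^{2} + 1}\right)^{2} = \left(1 + \frac{1}{1 + E^{2}}\right)^{2}$)
$- 4 N{\left(4 \right)} g{\left(4,-5 \right)} = - 4 \frac{\left(2 + 4^{2}\right)^{2}}{\left(1 + 4^{2}\right)^{2}} \cdot 0 = - 4 \frac{\left(2 + 16\right)^{2}}{\left(1 + 16\right)^{2}} \cdot 0 = - 4 \frac{18^{2}}{289} \cdot 0 = - 4 \cdot \frac{1}{289} \cdot 324 \cdot 0 = \left(-4\right) \frac{324}{289} \cdot 0 = \left(- \frac{1296}{289}\right) 0 = 0$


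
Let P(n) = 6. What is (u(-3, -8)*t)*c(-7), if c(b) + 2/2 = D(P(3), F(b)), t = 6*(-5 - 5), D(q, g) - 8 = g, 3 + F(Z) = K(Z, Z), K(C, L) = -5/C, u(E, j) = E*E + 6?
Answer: -29700/7 ≈ -4242.9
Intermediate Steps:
u(E, j) = 6 + E**2 (u(E, j) = E**2 + 6 = 6 + E**2)
F(Z) = -3 - 5/Z
D(q, g) = 8 + g
t = -60 (t = 6*(-10) = -60)
c(b) = 4 - 5/b (c(b) = -1 + (8 + (-3 - 5/b)) = -1 + (5 - 5/b) = 4 - 5/b)
(u(-3, -8)*t)*c(-7) = ((6 + (-3)**2)*(-60))*(4 - 5/(-7)) = ((6 + 9)*(-60))*(4 - 5*(-1/7)) = (15*(-60))*(4 + 5/7) = -900*33/7 = -29700/7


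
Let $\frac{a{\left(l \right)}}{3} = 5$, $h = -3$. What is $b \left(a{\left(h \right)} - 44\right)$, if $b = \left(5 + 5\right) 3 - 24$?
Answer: $-174$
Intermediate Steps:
$a{\left(l \right)} = 15$ ($a{\left(l \right)} = 3 \cdot 5 = 15$)
$b = 6$ ($b = 10 \cdot 3 - 24 = 30 - 24 = 6$)
$b \left(a{\left(h \right)} - 44\right) = 6 \left(15 - 44\right) = 6 \left(-29\right) = -174$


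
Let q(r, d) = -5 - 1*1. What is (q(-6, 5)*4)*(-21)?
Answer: 504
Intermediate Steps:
q(r, d) = -6 (q(r, d) = -5 - 1 = -6)
(q(-6, 5)*4)*(-21) = -6*4*(-21) = -24*(-21) = 504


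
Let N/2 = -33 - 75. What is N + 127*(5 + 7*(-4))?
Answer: -3137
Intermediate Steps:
N = -216 (N = 2*(-33 - 75) = 2*(-108) = -216)
N + 127*(5 + 7*(-4)) = -216 + 127*(5 + 7*(-4)) = -216 + 127*(5 - 28) = -216 + 127*(-23) = -216 - 2921 = -3137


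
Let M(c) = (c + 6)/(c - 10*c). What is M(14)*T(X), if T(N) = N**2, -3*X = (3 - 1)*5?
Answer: -1000/567 ≈ -1.7637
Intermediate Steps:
M(c) = -(6 + c)/(9*c) (M(c) = (6 + c)/((-9*c)) = (6 + c)*(-1/(9*c)) = -(6 + c)/(9*c))
X = -10/3 (X = -(3 - 1)*5/3 = -2*5/3 = -1/3*10 = -10/3 ≈ -3.3333)
M(14)*T(X) = ((1/9)*(-6 - 1*14)/14)*(-10/3)**2 = ((1/9)*(1/14)*(-6 - 14))*(100/9) = ((1/9)*(1/14)*(-20))*(100/9) = -10/63*100/9 = -1000/567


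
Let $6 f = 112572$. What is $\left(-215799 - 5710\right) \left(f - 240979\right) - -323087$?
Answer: $49223388540$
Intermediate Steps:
$f = 18762$ ($f = \frac{1}{6} \cdot 112572 = 18762$)
$\left(-215799 - 5710\right) \left(f - 240979\right) - -323087 = \left(-215799 - 5710\right) \left(18762 - 240979\right) - -323087 = \left(-215799 - 5710\right) \left(-222217\right) + 323087 = \left(-221509\right) \left(-222217\right) + 323087 = 49223065453 + 323087 = 49223388540$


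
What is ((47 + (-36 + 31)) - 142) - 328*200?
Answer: -65700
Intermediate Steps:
((47 + (-36 + 31)) - 142) - 328*200 = ((47 - 5) - 142) - 65600 = (42 - 142) - 65600 = -100 - 65600 = -65700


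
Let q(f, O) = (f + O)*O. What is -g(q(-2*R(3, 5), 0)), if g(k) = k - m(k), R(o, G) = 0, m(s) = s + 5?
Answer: 5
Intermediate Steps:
m(s) = 5 + s
q(f, O) = O*(O + f) (q(f, O) = (O + f)*O = O*(O + f))
g(k) = -5 (g(k) = k - (5 + k) = k + (-5 - k) = -5)
-g(q(-2*R(3, 5), 0)) = -1*(-5) = 5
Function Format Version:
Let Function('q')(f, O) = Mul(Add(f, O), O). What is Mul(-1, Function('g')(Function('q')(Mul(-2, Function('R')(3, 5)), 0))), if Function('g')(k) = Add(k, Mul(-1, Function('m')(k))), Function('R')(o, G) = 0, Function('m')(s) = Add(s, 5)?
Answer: 5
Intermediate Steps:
Function('m')(s) = Add(5, s)
Function('q')(f, O) = Mul(O, Add(O, f)) (Function('q')(f, O) = Mul(Add(O, f), O) = Mul(O, Add(O, f)))
Function('g')(k) = -5 (Function('g')(k) = Add(k, Mul(-1, Add(5, k))) = Add(k, Add(-5, Mul(-1, k))) = -5)
Mul(-1, Function('g')(Function('q')(Mul(-2, Function('R')(3, 5)), 0))) = Mul(-1, -5) = 5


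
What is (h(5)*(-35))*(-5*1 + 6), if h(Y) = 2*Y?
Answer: -350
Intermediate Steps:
(h(5)*(-35))*(-5*1 + 6) = ((2*5)*(-35))*(-5*1 + 6) = (10*(-35))*(-5 + 6) = -350*1 = -350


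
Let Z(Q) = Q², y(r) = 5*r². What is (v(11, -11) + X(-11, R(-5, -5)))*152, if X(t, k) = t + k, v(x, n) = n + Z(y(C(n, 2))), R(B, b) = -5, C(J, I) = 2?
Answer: 56696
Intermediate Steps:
v(x, n) = 400 + n (v(x, n) = n + (5*2²)² = n + (5*4)² = n + 20² = n + 400 = 400 + n)
X(t, k) = k + t
(v(11, -11) + X(-11, R(-5, -5)))*152 = ((400 - 11) + (-5 - 11))*152 = (389 - 16)*152 = 373*152 = 56696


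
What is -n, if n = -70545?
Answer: 70545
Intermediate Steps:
-n = -1*(-70545) = 70545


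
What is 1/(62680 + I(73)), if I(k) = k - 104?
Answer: 1/62649 ≈ 1.5962e-5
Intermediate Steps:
I(k) = -104 + k
1/(62680 + I(73)) = 1/(62680 + (-104 + 73)) = 1/(62680 - 31) = 1/62649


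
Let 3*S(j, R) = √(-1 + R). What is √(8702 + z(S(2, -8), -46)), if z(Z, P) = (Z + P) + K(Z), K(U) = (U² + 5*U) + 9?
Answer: √(8664 + 6*I) ≈ 93.081 + 0.0322*I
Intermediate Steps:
K(U) = 9 + U² + 5*U
S(j, R) = √(-1 + R)/3
z(Z, P) = 9 + P + Z² + 6*Z (z(Z, P) = (Z + P) + (9 + Z² + 5*Z) = (P + Z) + (9 + Z² + 5*Z) = 9 + P + Z² + 6*Z)
√(8702 + z(S(2, -8), -46)) = √(8702 + (9 - 46 + (√(-1 - 8)/3)² + 6*(√(-1 - 8)/3))) = √(8702 + (9 - 46 + (√(-9)/3)² + 6*(√(-9)/3))) = √(8702 + (9 - 46 + ((3*I)/3)² + 6*((3*I)/3))) = √(8702 + (9 - 46 + I² + 6*I)) = √(8702 + (9 - 46 - 1 + 6*I)) = √(8702 + (-38 + 6*I)) = √(8664 + 6*I)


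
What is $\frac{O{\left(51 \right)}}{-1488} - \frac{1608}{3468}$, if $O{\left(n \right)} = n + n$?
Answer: $- \frac{38145}{71672} \approx -0.53222$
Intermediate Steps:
$O{\left(n \right)} = 2 n$
$\frac{O{\left(51 \right)}}{-1488} - \frac{1608}{3468} = \frac{2 \cdot 51}{-1488} - \frac{1608}{3468} = 102 \left(- \frac{1}{1488}\right) - \frac{134}{289} = - \frac{17}{248} - \frac{134}{289} = - \frac{38145}{71672}$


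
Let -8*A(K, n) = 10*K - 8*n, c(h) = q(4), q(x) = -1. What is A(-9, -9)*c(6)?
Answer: -9/4 ≈ -2.2500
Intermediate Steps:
c(h) = -1
A(K, n) = n - 5*K/4 (A(K, n) = -(10*K - 8*n)/8 = -(-8*n + 10*K)/8 = n - 5*K/4)
A(-9, -9)*c(6) = (-9 - 5/4*(-9))*(-1) = (-9 + 45/4)*(-1) = (9/4)*(-1) = -9/4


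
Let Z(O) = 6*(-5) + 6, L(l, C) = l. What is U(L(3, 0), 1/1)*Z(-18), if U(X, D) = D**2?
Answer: -24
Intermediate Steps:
Z(O) = -24 (Z(O) = -30 + 6 = -24)
U(L(3, 0), 1/1)*Z(-18) = (1/1)**2*(-24) = 1**2*(-24) = 1*(-24) = -24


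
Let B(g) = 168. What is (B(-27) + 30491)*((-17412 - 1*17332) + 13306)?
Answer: -657267642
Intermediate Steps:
(B(-27) + 30491)*((-17412 - 1*17332) + 13306) = (168 + 30491)*((-17412 - 1*17332) + 13306) = 30659*((-17412 - 17332) + 13306) = 30659*(-34744 + 13306) = 30659*(-21438) = -657267642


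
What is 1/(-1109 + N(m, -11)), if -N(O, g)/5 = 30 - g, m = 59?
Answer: -1/1314 ≈ -0.00076103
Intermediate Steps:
N(O, g) = -150 + 5*g (N(O, g) = -5*(30 - g) = -150 + 5*g)
1/(-1109 + N(m, -11)) = 1/(-1109 + (-150 + 5*(-11))) = 1/(-1109 + (-150 - 55)) = 1/(-1109 - 205) = 1/(-1314) = -1/1314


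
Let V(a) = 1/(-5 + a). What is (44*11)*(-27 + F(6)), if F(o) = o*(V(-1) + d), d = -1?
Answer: -16456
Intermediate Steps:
F(o) = -7*o/6 (F(o) = o*(1/(-5 - 1) - 1) = o*(1/(-6) - 1) = o*(-⅙ - 1) = o*(-7/6) = -7*o/6)
(44*11)*(-27 + F(6)) = (44*11)*(-27 - 7/6*6) = 484*(-27 - 7) = 484*(-34) = -16456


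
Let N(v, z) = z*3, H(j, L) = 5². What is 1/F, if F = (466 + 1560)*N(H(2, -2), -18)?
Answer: -1/109404 ≈ -9.1404e-6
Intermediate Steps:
H(j, L) = 25
N(v, z) = 3*z
F = -109404 (F = (466 + 1560)*(3*(-18)) = 2026*(-54) = -109404)
1/F = 1/(-109404) = -1/109404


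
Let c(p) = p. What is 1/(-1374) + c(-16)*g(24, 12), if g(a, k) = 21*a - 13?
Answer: -10794145/1374 ≈ -7856.0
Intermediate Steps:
g(a, k) = -13 + 21*a
1/(-1374) + c(-16)*g(24, 12) = 1/(-1374) - 16*(-13 + 21*24) = -1/1374 - 16*(-13 + 504) = -1/1374 - 16*491 = -1/1374 - 7856 = -10794145/1374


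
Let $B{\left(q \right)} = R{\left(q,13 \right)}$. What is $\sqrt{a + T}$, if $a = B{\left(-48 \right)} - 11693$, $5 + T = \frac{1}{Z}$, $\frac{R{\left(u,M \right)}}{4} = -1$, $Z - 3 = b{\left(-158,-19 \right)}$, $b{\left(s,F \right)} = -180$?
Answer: $\frac{i \sqrt{366612135}}{177} \approx 108.18 i$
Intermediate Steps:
$Z = -177$ ($Z = 3 - 180 = -177$)
$R{\left(u,M \right)} = -4$ ($R{\left(u,M \right)} = 4 \left(-1\right) = -4$)
$T = - \frac{886}{177}$ ($T = -5 + \frac{1}{-177} = -5 - \frac{1}{177} = - \frac{886}{177} \approx -5.0056$)
$B{\left(q \right)} = -4$
$a = -11697$ ($a = -4 - 11693 = -11697$)
$\sqrt{a + T} = \sqrt{-11697 - \frac{886}{177}} = \sqrt{- \frac{2071255}{177}} = \frac{i \sqrt{366612135}}{177}$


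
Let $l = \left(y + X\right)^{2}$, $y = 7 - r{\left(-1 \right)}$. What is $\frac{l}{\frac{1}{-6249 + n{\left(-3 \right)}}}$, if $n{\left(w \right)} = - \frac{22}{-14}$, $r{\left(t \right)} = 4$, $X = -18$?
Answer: $- \frac{9839700}{7} \approx -1.4057 \cdot 10^{6}$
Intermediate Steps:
$y = 3$ ($y = 7 - 4 = 3$)
$l = 225$ ($l = \left(3 - 18\right)^{2} = \left(-15\right)^{2} = 225$)
$n{\left(w \right)} = \frac{11}{7}$ ($n{\left(w \right)} = \left(-22\right) \left(- \frac{1}{14}\right) = \frac{11}{7}$)
$\frac{l}{\frac{1}{-6249 + n{\left(-3 \right)}}} = \frac{225}{\frac{1}{-6249 + \frac{11}{7}}} = \frac{225}{\frac{1}{- \frac{43732}{7}}} = \frac{225}{- \frac{7}{43732}} = 225 \left(- \frac{43732}{7}\right) = - \frac{9839700}{7}$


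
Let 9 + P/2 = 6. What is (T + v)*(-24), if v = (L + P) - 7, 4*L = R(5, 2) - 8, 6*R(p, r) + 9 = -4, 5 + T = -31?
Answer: 1237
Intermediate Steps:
P = -6 (P = -18 + 2*6 = -18 + 12 = -6)
T = -36 (T = -5 - 31 = -36)
R(p, r) = -13/6 (R(p, r) = -3/2 + (⅙)*(-4) = -3/2 - ⅔ = -13/6)
L = -61/24 (L = (-13/6 - 8)/4 = (¼)*(-61/6) = -61/24 ≈ -2.5417)
v = -373/24 (v = (-61/24 - 6) - 7 = -205/24 - 7 = -373/24 ≈ -15.542)
(T + v)*(-24) = (-36 - 373/24)*(-24) = -1237/24*(-24) = 1237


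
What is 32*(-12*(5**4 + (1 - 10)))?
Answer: -236544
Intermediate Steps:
32*(-12*(5**4 + (1 - 10))) = 32*(-12*(625 - 9)) = 32*(-12*616) = 32*(-7392) = -236544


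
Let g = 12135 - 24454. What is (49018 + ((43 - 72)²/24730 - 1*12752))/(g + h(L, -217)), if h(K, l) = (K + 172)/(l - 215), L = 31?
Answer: -193721548536/65806666015 ≈ -2.9438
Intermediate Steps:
h(K, l) = (172 + K)/(-215 + l)
g = -12319
(49018 + ((43 - 72)²/24730 - 1*12752))/(g + h(L, -217)) = (49018 + ((43 - 72)²/24730 - 1*12752))/(-12319 + (172 + 31)/(-215 - 217)) = (49018 + ((-29)²*(1/24730) - 12752))/(-12319 + 203/(-432)) = (49018 + (841*(1/24730) - 12752))/(-12319 - 1/432*203) = (49018 + (841/24730 - 12752))/(-12319 - 203/432) = (49018 - 315356119/24730)/(-5322011/432) = (896859021/24730)*(-432/5322011) = -193721548536/65806666015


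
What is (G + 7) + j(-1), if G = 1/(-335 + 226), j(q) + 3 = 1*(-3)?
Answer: 108/109 ≈ 0.99083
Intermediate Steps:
j(q) = -6 (j(q) = -3 + 1*(-3) = -3 - 3 = -6)
G = -1/109 (G = 1/(-109) = -1/109 ≈ -0.0091743)
(G + 7) + j(-1) = (-1/109 + 7) - 6 = 762/109 - 6 = 108/109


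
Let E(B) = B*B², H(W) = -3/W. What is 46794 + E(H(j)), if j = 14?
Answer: 128402709/2744 ≈ 46794.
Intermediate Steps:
E(B) = B³
46794 + E(H(j)) = 46794 + (-3/14)³ = 46794 - 27/2744 = 128402709/2744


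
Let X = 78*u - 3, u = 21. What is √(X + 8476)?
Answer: √10111 ≈ 100.55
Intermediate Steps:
X = 1635 (X = 78*21 - 3 = 1638 - 3 = 1635)
√(X + 8476) = √(1635 + 8476) = √10111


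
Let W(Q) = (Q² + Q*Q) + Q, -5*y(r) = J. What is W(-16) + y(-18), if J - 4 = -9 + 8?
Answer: 2477/5 ≈ 495.40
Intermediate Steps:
J = 3 (J = 4 + (-9 + 8) = 4 - 1 = 3)
y(r) = -⅗ (y(r) = -⅕*3 = -⅗)
W(Q) = Q + 2*Q² (W(Q) = (Q² + Q²) + Q = 2*Q² + Q = Q + 2*Q²)
W(-16) + y(-18) = -16*(1 + 2*(-16)) - ⅗ = -16*(1 - 32) - ⅗ = -16*(-31) - ⅗ = 496 - ⅗ = 2477/5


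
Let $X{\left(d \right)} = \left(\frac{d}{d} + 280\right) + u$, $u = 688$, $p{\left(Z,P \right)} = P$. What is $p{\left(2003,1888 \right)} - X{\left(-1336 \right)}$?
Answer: $919$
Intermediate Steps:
$X{\left(d \right)} = 969$ ($X{\left(d \right)} = \left(\frac{d}{d} + 280\right) + 688 = \left(1 + 280\right) + 688 = 281 + 688 = 969$)
$p{\left(2003,1888 \right)} - X{\left(-1336 \right)} = 1888 - 969 = 919$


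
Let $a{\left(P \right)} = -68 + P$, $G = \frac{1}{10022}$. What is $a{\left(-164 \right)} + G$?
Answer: $- \frac{2325103}{10022} \approx -232.0$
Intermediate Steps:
$G = \frac{1}{10022} \approx 9.9781 \cdot 10^{-5}$
$a{\left(-164 \right)} + G = \left(-68 - 164\right) + \frac{1}{10022} = -232 + \frac{1}{10022} = - \frac{2325103}{10022}$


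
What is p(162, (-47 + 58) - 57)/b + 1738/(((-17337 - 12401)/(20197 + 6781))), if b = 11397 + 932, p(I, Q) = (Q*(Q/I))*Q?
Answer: -23412932959910/14848911981 ≈ -1576.7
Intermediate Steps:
p(I, Q) = Q³/I (p(I, Q) = (Q²/I)*Q = Q³/I)
b = 12329
p(162, (-47 + 58) - 57)/b + 1738/(((-17337 - 12401)/(20197 + 6781))) = (((-47 + 58) - 57)³/162)/12329 + 1738/(((-17337 - 12401)/(20197 + 6781))) = ((11 - 57)³/162)*(1/12329) + 1738/((-29738/26978)) = ((1/162)*(-46)³)*(1/12329) + 1738/((-29738*1/26978)) = ((1/162)*(-97336))*(1/12329) + 1738/(-14869/13489) = -48668/81*1/12329 + 1738*(-13489/14869) = -48668/998649 - 23443882/14869 = -23412932959910/14848911981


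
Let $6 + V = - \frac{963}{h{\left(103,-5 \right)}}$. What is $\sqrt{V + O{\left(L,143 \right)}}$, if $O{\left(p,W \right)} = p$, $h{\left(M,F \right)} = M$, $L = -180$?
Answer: $\frac{i \sqrt{2072463}}{103} \approx 13.977 i$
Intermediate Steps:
$V = - \frac{1581}{103}$ ($V = -6 - \frac{963}{103} = - \frac{1581}{103} \approx -15.35$)
$\sqrt{V + O{\left(L,143 \right)}} = \sqrt{- \frac{1581}{103} - 180} = \sqrt{- \frac{20121}{103}} = \frac{i \sqrt{2072463}}{103}$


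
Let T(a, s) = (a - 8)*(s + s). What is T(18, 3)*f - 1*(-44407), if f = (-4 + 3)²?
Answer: 44467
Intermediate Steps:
T(a, s) = 2*s*(-8 + a) (T(a, s) = (-8 + a)*(2*s) = 2*s*(-8 + a))
f = 1 (f = (-1)² = 1)
T(18, 3)*f - 1*(-44407) = (2*3*(-8 + 18))*1 - 1*(-44407) = (2*3*10)*1 + 44407 = 60*1 + 44407 = 60 + 44407 = 44467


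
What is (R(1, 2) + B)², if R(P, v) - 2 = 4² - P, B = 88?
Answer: 11025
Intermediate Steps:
R(P, v) = 18 - P (R(P, v) = 2 + (4² - P) = 2 + (16 - P) = 18 - P)
(R(1, 2) + B)² = ((18 - 1*1) + 88)² = ((18 - 1) + 88)² = (17 + 88)² = 105² = 11025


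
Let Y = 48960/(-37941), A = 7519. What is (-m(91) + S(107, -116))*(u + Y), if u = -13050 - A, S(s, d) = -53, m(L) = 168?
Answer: 57493694323/12647 ≈ 4.5460e+6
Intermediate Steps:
Y = -16320/12647 (Y = 48960*(-1/37941) = -16320/12647 ≈ -1.2904)
u = -20569 (u = -13050 - 1*7519 = -13050 - 7519 = -20569)
(-m(91) + S(107, -116))*(u + Y) = (-1*168 - 53)*(-20569 - 16320/12647) = (-168 - 53)*(-260152463/12647) = -221*(-260152463/12647) = 57493694323/12647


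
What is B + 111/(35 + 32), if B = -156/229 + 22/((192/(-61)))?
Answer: -8858321/1472928 ≈ -6.0141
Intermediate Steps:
B = -168635/21984 (B = -156*1/229 + 22/((192*(-1/61))) = -156/229 + 22/(-192/61) = -156/229 + 22*(-61/192) = -156/229 - 671/96 = -168635/21984 ≈ -7.6708)
B + 111/(35 + 32) = -168635/21984 + 111/(35 + 32) = -168635/21984 + 111/67 = -8858321/1472928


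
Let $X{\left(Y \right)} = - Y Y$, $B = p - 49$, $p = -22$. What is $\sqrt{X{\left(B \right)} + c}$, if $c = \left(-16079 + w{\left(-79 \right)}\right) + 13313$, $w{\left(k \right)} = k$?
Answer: $i \sqrt{7886} \approx 88.803 i$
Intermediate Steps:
$B = -71$ ($B = -22 - 49 = -71$)
$X{\left(Y \right)} = - Y^{2}$
$c = -2845$ ($c = \left(-16079 - 79\right) + 13313 = -16158 + 13313 = -2845$)
$\sqrt{X{\left(B \right)} + c} = \sqrt{- \left(-71\right)^{2} - 2845} = \sqrt{\left(-1\right) 5041 - 2845} = \sqrt{-5041 - 2845} = \sqrt{-7886} = i \sqrt{7886}$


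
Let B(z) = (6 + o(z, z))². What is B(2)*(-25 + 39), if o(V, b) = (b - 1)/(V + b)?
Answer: 4375/8 ≈ 546.88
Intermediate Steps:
o(V, b) = (-1 + b)/(V + b)
B(z) = (6 + (-1 + z)/(2*z))² (B(z) = (6 + (-1 + z)/(z + z))² = (6 + (-1 + z)/((2*z)))² = (6 + (1/(2*z))*(-1 + z))² = (6 + (-1 + z)/(2*z))²)
B(2)*(-25 + 39) = ((¼)*(-1 + 13*2)²/2²)*(-25 + 39) = ((¼)*(¼)*(-1 + 26)²)*14 = ((¼)*(¼)*25²)*14 = ((¼)*(¼)*625)*14 = (625/16)*14 = 4375/8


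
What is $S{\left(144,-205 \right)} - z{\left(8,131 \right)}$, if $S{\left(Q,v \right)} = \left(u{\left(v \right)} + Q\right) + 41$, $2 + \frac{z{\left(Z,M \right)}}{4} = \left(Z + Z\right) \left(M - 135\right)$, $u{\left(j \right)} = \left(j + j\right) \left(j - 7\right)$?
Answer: $87369$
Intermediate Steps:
$u{\left(j \right)} = 2 j \left(-7 + j\right)$
$z{\left(Z,M \right)} = -8 + 8 Z \left(-135 + M\right)$ ($z{\left(Z,M \right)} = -8 + 4 \left(Z + Z\right) \left(M - 135\right) = -8 + 4 \cdot 2 Z \left(-135 + M\right) = -8 + 8 Z \left(-135 + M\right)$)
$S{\left(Q,v \right)} = 41 + Q + 2 v \left(-7 + v\right)$ ($S{\left(Q,v \right)} = \left(2 v \left(-7 + v\right) + Q\right) + 41 = \left(Q + 2 v \left(-7 + v\right)\right) + 41 = 41 + Q + 2 v \left(-7 + v\right)$)
$S{\left(144,-205 \right)} - z{\left(8,131 \right)} = \left(41 + 144 + 2 \left(-205\right) \left(-7 - 205\right)\right) - \left(-8 - 8640 + 8 \cdot 131 \cdot 8\right) = \left(41 + 144 + 2 \left(-205\right) \left(-212\right)\right) - \left(-8 - 8640 + 8384\right) = \left(41 + 144 + 86920\right) - -264 = 87105 + 264 = 87369$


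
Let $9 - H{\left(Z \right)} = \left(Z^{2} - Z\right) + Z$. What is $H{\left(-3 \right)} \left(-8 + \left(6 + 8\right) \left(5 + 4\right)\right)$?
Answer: $0$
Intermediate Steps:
$H{\left(Z \right)} = 9 - Z^{2}$ ($H{\left(Z \right)} = 9 - \left(\left(Z^{2} - Z\right) + Z\right) = 9 - Z^{2}$)
$H{\left(-3 \right)} \left(-8 + \left(6 + 8\right) \left(5 + 4\right)\right) = \left(9 - \left(-3\right)^{2}\right) \left(-8 + \left(6 + 8\right) \left(5 + 4\right)\right) = \left(9 - 9\right) \left(-8 + 14 \cdot 9\right) = \left(9 - 9\right) \left(-8 + 126\right) = 0 \cdot 118 = 0$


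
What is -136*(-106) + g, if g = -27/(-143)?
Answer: 2061515/143 ≈ 14416.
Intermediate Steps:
g = 27/143 (g = -27*(-1/143) = 27/143 ≈ 0.18881)
-136*(-106) + g = -136*(-106) + 27/143 = 14416 + 27/143 = 2061515/143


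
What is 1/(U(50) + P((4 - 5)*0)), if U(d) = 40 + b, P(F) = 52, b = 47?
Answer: 1/139 ≈ 0.0071942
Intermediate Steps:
U(d) = 87 (U(d) = 40 + 47 = 87)
1/(U(50) + P((4 - 5)*0)) = 1/(87 + 52) = 1/139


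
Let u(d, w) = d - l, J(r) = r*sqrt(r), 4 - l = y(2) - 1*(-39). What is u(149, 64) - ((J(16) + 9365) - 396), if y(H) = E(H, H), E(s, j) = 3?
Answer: -8846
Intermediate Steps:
y(H) = 3
l = -38 (l = 4 - (3 - 1*(-39)) = 4 - (3 + 39) = 4 - 1*42 = 4 - 42 = -38)
J(r) = r**(3/2)
u(d, w) = 38 + d (u(d, w) = d - 1*(-38) = d + 38 = 38 + d)
u(149, 64) - ((J(16) + 9365) - 396) = (38 + 149) - ((16**(3/2) + 9365) - 396) = 187 - ((64 + 9365) - 396) = 187 - (9429 - 396) = 187 - 1*9033 = 187 - 9033 = -8846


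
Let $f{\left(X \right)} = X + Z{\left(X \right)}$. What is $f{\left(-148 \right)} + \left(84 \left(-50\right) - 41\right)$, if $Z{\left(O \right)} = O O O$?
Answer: $-3246181$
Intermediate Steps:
$Z{\left(O \right)} = O^{3}$ ($Z{\left(O \right)} = O^{2} O = O^{3}$)
$f{\left(X \right)} = X + X^{3}$
$f{\left(-148 \right)} + \left(84 \left(-50\right) - 41\right) = \left(-148 + \left(-148\right)^{3}\right) + \left(84 \left(-50\right) - 41\right) = \left(-148 - 3241792\right) - 4241 = -3241940 - 4241 = -3246181$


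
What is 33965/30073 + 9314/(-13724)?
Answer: 93017869/206360926 ≈ 0.45075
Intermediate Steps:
33965/30073 + 9314/(-13724) = 33965*(1/30073) + 9314*(-1/13724) = 33965/30073 - 4657/6862 = 93017869/206360926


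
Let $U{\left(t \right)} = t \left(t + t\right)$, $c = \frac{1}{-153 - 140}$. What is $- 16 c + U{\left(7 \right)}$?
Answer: $\frac{28730}{293} \approx 98.055$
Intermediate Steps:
$c = - \frac{1}{293}$ ($c = \frac{1}{-153 - 140} = \frac{1}{-293} = - \frac{1}{293} \approx -0.003413$)
$U{\left(t \right)} = 2 t^{2}$ ($U{\left(t \right)} = t 2 t = 2 t^{2}$)
$- 16 c + U{\left(7 \right)} = \left(-16\right) \left(- \frac{1}{293}\right) + 2 \cdot 7^{2} = \frac{16}{293} + 2 \cdot 49 = \frac{16}{293} + 98 = \frac{28730}{293}$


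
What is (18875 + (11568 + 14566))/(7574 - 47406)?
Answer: -45009/39832 ≈ -1.1300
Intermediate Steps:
(18875 + (11568 + 14566))/(7574 - 47406) = (18875 + 26134)/(-39832) = 45009*(-1/39832) = -45009/39832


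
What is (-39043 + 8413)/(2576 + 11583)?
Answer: -30630/14159 ≈ -2.1633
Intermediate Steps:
(-39043 + 8413)/(2576 + 11583) = -30630/14159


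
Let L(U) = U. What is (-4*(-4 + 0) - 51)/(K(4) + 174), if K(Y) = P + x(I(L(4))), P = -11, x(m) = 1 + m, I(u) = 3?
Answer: -35/167 ≈ -0.20958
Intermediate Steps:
K(Y) = -7 (K(Y) = -11 + (1 + 3) = -11 + 4 = -7)
(-4*(-4 + 0) - 51)/(K(4) + 174) = (-4*(-4 + 0) - 51)/(-7 + 174) = (-4*(-4) - 51)/167 = (16 - 51)*(1/167) = -35*1/167 = -35/167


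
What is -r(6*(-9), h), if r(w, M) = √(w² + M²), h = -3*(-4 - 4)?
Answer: -6*√97 ≈ -59.093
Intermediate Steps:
h = 24 (h = -3*(-8) = 24)
r(w, M) = √(M² + w²)
-r(6*(-9), h) = -√(24² + (6*(-9))²) = -√(576 + (-54)²) = -√(576 + 2916) = -√3492 = -6*√97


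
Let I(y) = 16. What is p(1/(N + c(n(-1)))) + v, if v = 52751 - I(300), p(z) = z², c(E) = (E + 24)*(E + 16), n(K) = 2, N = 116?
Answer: 17985588161/341056 ≈ 52735.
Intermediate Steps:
c(E) = (16 + E)*(24 + E) (c(E) = (24 + E)*(16 + E) = (16 + E)*(24 + E))
v = 52735 (v = 52751 - 1*16 = 52751 - 16 = 52735)
p(1/(N + c(n(-1)))) + v = (1/(116 + (384 + 2² + 40*2)))² + 52735 = (1/(116 + (384 + 4 + 80)))² + 52735 = (1/(116 + 468))² + 52735 = (1/584)² + 52735 = 1/341056 + 52735 = 17985588161/341056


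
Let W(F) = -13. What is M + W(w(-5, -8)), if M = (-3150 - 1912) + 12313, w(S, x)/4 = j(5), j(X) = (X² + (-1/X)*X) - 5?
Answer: 7238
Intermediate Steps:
j(X) = -6 + X² (j(X) = (X² - 1) - 5 = (-1 + X²) - 5 = -6 + X²)
w(S, x) = 76 (w(S, x) = 4*(-6 + 5²) = 4*(-6 + 25) = 4*19 = 76)
M = 7251 (M = -5062 + 12313 = 7251)
M + W(w(-5, -8)) = 7251 - 13 = 7238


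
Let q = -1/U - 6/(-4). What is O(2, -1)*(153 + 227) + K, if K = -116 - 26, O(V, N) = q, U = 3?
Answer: 904/3 ≈ 301.33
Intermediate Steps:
q = 7/6 (q = -1/3 - 6/(-4) = -1*⅓ - 6*(-¼) = -⅓ + 3/2 = 7/6 ≈ 1.1667)
O(V, N) = 7/6
K = -142
O(2, -1)*(153 + 227) + K = 7*(153 + 227)/6 - 142 = (7/6)*380 - 142 = 1330/3 - 142 = 904/3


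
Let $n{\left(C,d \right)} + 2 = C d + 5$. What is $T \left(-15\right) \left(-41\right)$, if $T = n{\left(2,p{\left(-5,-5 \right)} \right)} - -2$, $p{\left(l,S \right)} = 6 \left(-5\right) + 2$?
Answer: $-31365$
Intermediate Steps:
$p{\left(l,S \right)} = -28$ ($p{\left(l,S \right)} = -30 + 2 = -28$)
$n{\left(C,d \right)} = 3 + C d$ ($n{\left(C,d \right)} = -2 + \left(C d + 5\right) = -2 + \left(5 + C d\right) = 3 + C d$)
$T = -51$ ($T = \left(3 + 2 \left(-28\right)\right) - -2 = \left(3 - 56\right) + 2 = -53 + 2 = -51$)
$T \left(-15\right) \left(-41\right) = \left(-51\right) \left(-15\right) \left(-41\right) = 765 \left(-41\right) = -31365$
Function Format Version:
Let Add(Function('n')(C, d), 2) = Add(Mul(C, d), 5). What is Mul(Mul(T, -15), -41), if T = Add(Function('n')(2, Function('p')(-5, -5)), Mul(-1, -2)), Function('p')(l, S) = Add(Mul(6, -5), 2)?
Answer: -31365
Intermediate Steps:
Function('p')(l, S) = -28 (Function('p')(l, S) = Add(-30, 2) = -28)
Function('n')(C, d) = Add(3, Mul(C, d)) (Function('n')(C, d) = Add(-2, Add(Mul(C, d), 5)) = Add(-2, Add(5, Mul(C, d))) = Add(3, Mul(C, d)))
T = -51 (T = Add(Add(3, Mul(2, -28)), Mul(-1, -2)) = Add(Add(3, -56), 2) = Add(-53, 2) = -51)
Mul(Mul(T, -15), -41) = Mul(Mul(-51, -15), -41) = Mul(765, -41) = -31365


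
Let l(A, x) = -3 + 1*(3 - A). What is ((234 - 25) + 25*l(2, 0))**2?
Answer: 25281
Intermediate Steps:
l(A, x) = -A (l(A, x) = -3 + (3 - A) = -A)
((234 - 25) + 25*l(2, 0))**2 = ((234 - 25) + 25*(-1*2))**2 = (209 + 25*(-2))**2 = (209 - 50)**2 = 159**2 = 25281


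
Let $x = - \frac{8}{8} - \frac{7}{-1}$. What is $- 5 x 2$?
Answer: $-60$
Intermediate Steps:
$x = 6$ ($x = \left(-8\right) \frac{1}{8} - -7 = -1 + 7 = 6$)
$- 5 x 2 = \left(-5\right) 6 \cdot 2 = \left(-30\right) 2 = -60$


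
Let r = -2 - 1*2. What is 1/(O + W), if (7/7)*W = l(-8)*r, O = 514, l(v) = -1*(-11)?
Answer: 1/470 ≈ 0.0021277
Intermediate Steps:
l(v) = 11
r = -4 (r = -2 - 2 = -4)
W = -44 (W = 11*(-4) = -44)
1/(O + W) = 1/(514 - 44) = 1/470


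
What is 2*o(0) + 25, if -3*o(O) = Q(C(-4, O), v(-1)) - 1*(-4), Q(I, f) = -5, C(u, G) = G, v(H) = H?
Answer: 77/3 ≈ 25.667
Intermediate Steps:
o(O) = ⅓ (o(O) = -(-5 - 1*(-4))/3 = -(-5 + 4)/3 = -⅓*(-1) = ⅓)
2*o(0) + 25 = 2*(⅓) + 25 = ⅔ + 25 = 77/3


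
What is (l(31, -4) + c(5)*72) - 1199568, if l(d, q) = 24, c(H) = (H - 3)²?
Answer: -1199256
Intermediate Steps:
c(H) = (-3 + H)²
(l(31, -4) + c(5)*72) - 1199568 = (24 + (-3 + 5)²*72) - 1199568 = (24 + 2²*72) - 1199568 = (24 + 4*72) - 1199568 = (24 + 288) - 1199568 = 312 - 1199568 = -1199256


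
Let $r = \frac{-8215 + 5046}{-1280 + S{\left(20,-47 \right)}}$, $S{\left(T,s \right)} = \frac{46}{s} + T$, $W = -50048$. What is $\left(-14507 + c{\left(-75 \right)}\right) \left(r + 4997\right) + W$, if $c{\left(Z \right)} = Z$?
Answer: $- \frac{2161814720579}{29633} \approx -7.2953 \cdot 10^{7}$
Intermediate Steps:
$S{\left(T,s \right)} = T + \frac{46}{s}$
$r = \frac{148943}{59266}$ ($r = \frac{-8215 + 5046}{-1280 + \left(20 + \frac{46}{-47}\right)} = - \frac{3169}{-1280 + \left(20 + 46 \left(- \frac{1}{47}\right)\right)} = - \frac{3169}{-1280 + \left(20 - \frac{46}{47}\right)} = - \frac{3169}{-1280 + \frac{894}{47}} = - \frac{3169}{- \frac{59266}{47}} = \left(-3169\right) \left(- \frac{47}{59266}\right) = \frac{148943}{59266} \approx 2.5131$)
$\left(-14507 + c{\left(-75 \right)}\right) \left(r + 4997\right) + W = \left(-14507 - 75\right) \left(\frac{148943}{59266} + 4997\right) - 50048 = \left(-14582\right) \frac{296301145}{59266} - 50048 = - \frac{2160331648195}{29633} - 50048 = - \frac{2161814720579}{29633}$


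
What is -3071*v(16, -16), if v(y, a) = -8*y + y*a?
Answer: 1179264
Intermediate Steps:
v(y, a) = -8*y + a*y
-3071*v(16, -16) = -49136*(-8 - 16) = -49136*(-24) = -3071*(-384) = 1179264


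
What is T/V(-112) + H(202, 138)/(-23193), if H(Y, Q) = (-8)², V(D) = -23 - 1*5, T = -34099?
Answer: 790856315/649404 ≈ 1217.8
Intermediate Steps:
V(D) = -28 (V(D) = -23 - 5 = -28)
H(Y, Q) = 64
T/V(-112) + H(202, 138)/(-23193) = -34099/(-28) + 64/(-23193) = -34099*(-1/28) + 64*(-1/23193) = 34099/28 - 64/23193 = 790856315/649404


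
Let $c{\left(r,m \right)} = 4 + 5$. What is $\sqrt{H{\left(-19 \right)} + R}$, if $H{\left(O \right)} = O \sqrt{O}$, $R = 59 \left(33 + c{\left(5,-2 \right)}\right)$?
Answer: $\sqrt{2478 - 19 i \sqrt{19}} \approx 49.786 - 0.8317 i$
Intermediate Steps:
$c{\left(r,m \right)} = 9$
$R = 2478$ ($R = 59 \left(33 + 9\right) = 59 \cdot 42 = 2478$)
$H{\left(O \right)} = O^{\frac{3}{2}}$
$\sqrt{H{\left(-19 \right)} + R} = \sqrt{\left(-19\right)^{\frac{3}{2}} + 2478} = \sqrt{- 19 i \sqrt{19} + 2478} = \sqrt{2478 - 19 i \sqrt{19}}$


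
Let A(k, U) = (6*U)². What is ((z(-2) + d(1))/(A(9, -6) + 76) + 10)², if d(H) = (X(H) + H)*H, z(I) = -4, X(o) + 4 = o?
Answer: 47018449/470596 ≈ 99.913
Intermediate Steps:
X(o) = -4 + o
d(H) = H*(-4 + 2*H) (d(H) = ((-4 + H) + H)*H = (-4 + 2*H)*H = H*(-4 + 2*H))
A(k, U) = 36*U²
((z(-2) + d(1))/(A(9, -6) + 76) + 10)² = ((-4 + 2*1*(-2 + 1))/(36*(-6)² + 76) + 10)² = ((-4 + 2*1*(-1))/(36*36 + 76) + 10)² = ((-4 - 2)/(1296 + 76) + 10)² = (-6/1372 + 10)² = (-6*1/1372 + 10)² = (-3/686 + 10)² = (6857/686)² = 47018449/470596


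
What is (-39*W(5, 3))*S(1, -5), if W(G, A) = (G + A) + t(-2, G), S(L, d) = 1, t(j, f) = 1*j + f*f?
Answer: -1209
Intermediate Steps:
t(j, f) = j + f²
W(G, A) = -2 + A + G + G² (W(G, A) = (G + A) + (-2 + G²) = (A + G) + (-2 + G²) = -2 + A + G + G²)
(-39*W(5, 3))*S(1, -5) = -39*(-2 + 3 + 5 + 5²)*1 = -39*(-2 + 3 + 5 + 25)*1 = -39*31*1 = -1209*1 = -1209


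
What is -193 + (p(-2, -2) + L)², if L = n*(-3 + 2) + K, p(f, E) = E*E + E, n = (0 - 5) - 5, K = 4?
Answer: 63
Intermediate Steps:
n = -10 (n = -5 - 5 = -10)
p(f, E) = E + E² (p(f, E) = E² + E = E + E²)
L = 14 (L = -10*(-3 + 2) + 4 = -10*(-1) + 4 = 10 + 4 = 14)
-193 + (p(-2, -2) + L)² = -193 + (-2*(1 - 2) + 14)² = -193 + (-2*(-1) + 14)² = -193 + (2 + 14)² = -193 + 16² = -193 + 256 = 63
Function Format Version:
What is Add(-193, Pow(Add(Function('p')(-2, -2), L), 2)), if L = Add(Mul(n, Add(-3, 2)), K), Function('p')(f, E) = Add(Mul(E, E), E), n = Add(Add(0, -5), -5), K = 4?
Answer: 63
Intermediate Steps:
n = -10 (n = Add(-5, -5) = -10)
Function('p')(f, E) = Add(E, Pow(E, 2)) (Function('p')(f, E) = Add(Pow(E, 2), E) = Add(E, Pow(E, 2)))
L = 14 (L = Add(Mul(-10, Add(-3, 2)), 4) = Add(Mul(-10, -1), 4) = Add(10, 4) = 14)
Add(-193, Pow(Add(Function('p')(-2, -2), L), 2)) = Add(-193, Pow(Add(Mul(-2, Add(1, -2)), 14), 2)) = Add(-193, Pow(Add(Mul(-2, -1), 14), 2)) = Add(-193, Pow(Add(2, 14), 2)) = Add(-193, Pow(16, 2)) = Add(-193, 256) = 63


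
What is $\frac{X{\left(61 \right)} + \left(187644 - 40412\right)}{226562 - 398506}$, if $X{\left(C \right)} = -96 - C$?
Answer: $- \frac{147075}{171944} \approx -0.85537$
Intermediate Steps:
$\frac{X{\left(61 \right)} + \left(187644 - 40412\right)}{226562 - 398506} = \frac{\left(-96 - 61\right) + \left(187644 - 40412\right)}{226562 - 398506} = \frac{\left(-96 - 61\right) + 147232}{-171944} = \left(-157 + 147232\right) \left(- \frac{1}{171944}\right) = 147075 \left(- \frac{1}{171944}\right) = - \frac{147075}{171944}$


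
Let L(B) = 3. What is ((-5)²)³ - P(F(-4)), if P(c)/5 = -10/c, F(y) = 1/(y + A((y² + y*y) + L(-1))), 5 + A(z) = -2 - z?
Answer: 13325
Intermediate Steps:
A(z) = -7 - z (A(z) = -5 + (-2 - z) = -7 - z)
F(y) = 1/(-10 + y - 2*y²) (F(y) = 1/(y + (-7 - ((y² + y*y) + 3))) = 1/(y + (-7 - ((y² + y²) + 3))) = 1/(y + (-7 - (2*y² + 3))) = 1/(y + (-7 - (3 + 2*y²))) = 1/(y + (-7 + (-3 - 2*y²))) = 1/(y + (-10 - 2*y²)) = 1/(-10 + y - 2*y²))
P(c) = -50/c (P(c) = 5*(-10/c) = -50/c)
((-5)²)³ - P(F(-4)) = ((-5)²)³ - (-50)/((-1/(10 - 1*(-4) + 2*(-4)²))) = 25³ - (-50)/((-1/(10 + 4 + 2*16))) = 15625 - (-50)/((-1/(10 + 4 + 32))) = 15625 - (-50)/((-1/46)) = 15625 - (-50)/((-1*1/46)) = 15625 - (-50)/(-1/46) = 15625 - (-50)*(-46) = 15625 - 1*2300 = 15625 - 2300 = 13325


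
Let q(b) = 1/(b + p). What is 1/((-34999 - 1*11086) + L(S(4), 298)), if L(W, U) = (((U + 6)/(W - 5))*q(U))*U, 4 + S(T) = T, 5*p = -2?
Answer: -93/4291567 ≈ -2.1670e-5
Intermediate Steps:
p = -⅖ (p = (⅕)*(-2) = -⅖ ≈ -0.40000)
S(T) = -4 + T
q(b) = 1/(-⅖ + b) (q(b) = 1/(b - ⅖) = 1/(-⅖ + b))
L(W, U) = 5*U*(6 + U)/((-5 + W)*(-2 + 5*U)) (L(W, U) = (((U + 6)/(W - 5))*(5/(-2 + 5*U)))*U = (((6 + U)/(-5 + W))*(5/(-2 + 5*U)))*U = (5*(6 + U)/((-5 + W)*(-2 + 5*U)))*U = 5*U*(6 + U)/((-5 + W)*(-2 + 5*U)))
1/((-34999 - 1*11086) + L(S(4), 298)) = 1/((-34999 - 1*11086) + 5*298*(6 + 298)/((-5 + (-4 + 4))*(-2 + 5*298))) = 1/((-34999 - 11086) + 5*298*304/((-5 + 0)*(-2 + 1490))) = 1/(-46085 + 5*298*304/(-5*1488)) = 1/(-46085 + 5*298*(-⅕)*(1/1488)*304) = 1/(-46085 - 5662/93) = 1/(-4291567/93) = -93/4291567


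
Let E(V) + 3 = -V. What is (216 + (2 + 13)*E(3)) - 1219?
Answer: -1093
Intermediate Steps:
E(V) = -3 - V
(216 + (2 + 13)*E(3)) - 1219 = (216 + (2 + 13)*(-3 - 1*3)) - 1219 = (216 + 15*(-3 - 3)) - 1219 = (216 + 15*(-6)) - 1219 = (216 - 90) - 1219 = 126 - 1219 = -1093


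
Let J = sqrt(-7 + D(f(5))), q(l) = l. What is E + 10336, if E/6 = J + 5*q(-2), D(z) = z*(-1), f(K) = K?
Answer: 10276 + 12*I*sqrt(3) ≈ 10276.0 + 20.785*I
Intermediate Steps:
D(z) = -z
J = 2*I*sqrt(3) (J = sqrt(-7 - 1*5) = sqrt(-7 - 5) = sqrt(-12) = 2*I*sqrt(3) ≈ 3.4641*I)
E = -60 + 12*I*sqrt(3) (E = 6*(2*I*sqrt(3) + 5*(-2)) = 6*(2*I*sqrt(3) - 10) = 6*(-10 + 2*I*sqrt(3)) = -60 + 12*I*sqrt(3) ≈ -60.0 + 20.785*I)
E + 10336 = (-60 + 12*I*sqrt(3)) + 10336 = 10276 + 12*I*sqrt(3)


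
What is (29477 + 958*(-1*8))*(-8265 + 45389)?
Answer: 809785812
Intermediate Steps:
(29477 + 958*(-1*8))*(-8265 + 45389) = (29477 + 958*(-8))*37124 = (29477 - 7664)*37124 = 21813*37124 = 809785812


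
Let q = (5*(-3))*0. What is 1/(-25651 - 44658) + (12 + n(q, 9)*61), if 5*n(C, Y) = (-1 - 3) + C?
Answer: -12936861/351545 ≈ -36.800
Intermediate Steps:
q = 0 (q = -15*0 = 0)
n(C, Y) = -⅘ + C/5 (n(C, Y) = ((-1 - 3) + C)/5 = (-4 + C)/5 = -⅘ + C/5)
1/(-25651 - 44658) + (12 + n(q, 9)*61) = 1/(-25651 - 44658) + (12 + (-⅘ + (⅕)*0)*61) = 1/(-70309) + (12 + (-⅘ + 0)*61) = -1/70309 + (12 - ⅘*61) = -1/70309 + (12 - 244/5) = -1/70309 - 184/5 = -12936861/351545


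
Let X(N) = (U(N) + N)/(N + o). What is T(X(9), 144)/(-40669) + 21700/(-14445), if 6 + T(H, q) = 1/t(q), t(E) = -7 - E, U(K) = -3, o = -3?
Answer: -26649402137/17741403891 ≈ -1.5021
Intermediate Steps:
X(N) = 1 (X(N) = (-3 + N)/(N - 3) = (-3 + N)/(-3 + N) = 1)
T(H, q) = -6 + 1/(-7 - q)
T(X(9), 144)/(-40669) + 21700/(-14445) = ((-43 - 6*144)/(7 + 144))/(-40669) + 21700/(-14445) = ((-43 - 864)/151)*(-1/40669) + 21700*(-1/14445) = ((1/151)*(-907))*(-1/40669) - 4340/2889 = -907/151*(-1/40669) - 4340/2889 = 907/6141019 - 4340/2889 = -26649402137/17741403891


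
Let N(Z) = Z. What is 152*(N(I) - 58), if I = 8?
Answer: -7600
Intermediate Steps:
152*(N(I) - 58) = 152*(8 - 58) = 152*(-50) = -7600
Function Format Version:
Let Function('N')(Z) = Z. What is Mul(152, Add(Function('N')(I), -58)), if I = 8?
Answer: -7600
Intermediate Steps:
Mul(152, Add(Function('N')(I), -58)) = Mul(152, Add(8, -58)) = Mul(152, -50) = -7600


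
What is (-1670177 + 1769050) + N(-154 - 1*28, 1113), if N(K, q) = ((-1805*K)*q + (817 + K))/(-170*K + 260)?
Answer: 690093973/6240 ≈ 1.1059e+5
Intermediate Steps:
N(K, q) = (817 + K - 1805*K*q)/(260 - 170*K) (N(K, q) = (-1805*K*q + (817 + K))/(260 - 170*K) = (817 + K - 1805*K*q)/(260 - 170*K))
(-1670177 + 1769050) + N(-154 - 1*28, 1113) = (-1670177 + 1769050) + (-817 - (-154 - 1*28) + 1805*(-154 - 1*28)*1113)/(10*(-26 + 17*(-154 - 1*28))) = 98873 + (-817 - (-154 - 28) + 1805*(-154 - 28)*1113)/(10*(-26 + 17*(-154 - 28))) = 98873 + (-817 - 1*(-182) + 1805*(-182)*1113)/(10*(-26 + 17*(-182))) = 98873 + (-817 + 182 - 365631630)/(10*(-26 - 3094)) = 98873 + (1/10)*(-365632265)/(-3120) = 98873 + (1/10)*(-1/3120)*(-365632265) = 98873 + 73126453/6240 = 690093973/6240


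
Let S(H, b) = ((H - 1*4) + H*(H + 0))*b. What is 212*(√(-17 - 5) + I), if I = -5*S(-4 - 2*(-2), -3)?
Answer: -12720 + 212*I*√22 ≈ -12720.0 + 994.37*I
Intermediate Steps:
S(H, b) = b*(-4 + H + H²) (S(H, b) = ((H - 4) + H*H)*b = ((-4 + H) + H²)*b = (-4 + H + H²)*b = b*(-4 + H + H²))
I = -60 (I = -(-15)*(-4 + (-4 - 2*(-2)) + (-4 - 2*(-2))²) = -(-15)*(-4 + (-4 + 4) + (-4 + 4)²) = -(-15)*(-4 + 0 + 0²) = -(-15)*(-4 + 0 + 0) = -(-15)*(-4) = -5*12 = -60)
212*(√(-17 - 5) + I) = 212*(√(-17 - 5) - 60) = 212*(√(-22) - 60) = 212*(I*√22 - 60) = 212*(-60 + I*√22) = -12720 + 212*I*√22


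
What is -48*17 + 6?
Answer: -810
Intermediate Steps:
-48*17 + 6 = -816 + 6 = -810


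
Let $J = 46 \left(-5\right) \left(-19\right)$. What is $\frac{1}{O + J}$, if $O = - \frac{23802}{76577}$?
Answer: $\frac{76577}{334617688} \approx 0.00022885$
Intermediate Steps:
$O = - \frac{23802}{76577}$ ($O = \left(-23802\right) \frac{1}{76577} = - \frac{23802}{76577} \approx -0.31082$)
$J = 4370$ ($J = \left(-230\right) \left(-19\right) = 4370$)
$\frac{1}{O + J} = \frac{1}{- \frac{23802}{76577} + 4370} = \frac{1}{\frac{334617688}{76577}} = \frac{76577}{334617688}$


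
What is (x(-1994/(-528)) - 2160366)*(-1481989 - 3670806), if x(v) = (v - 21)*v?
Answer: 775873873448105525/69696 ≈ 1.1132e+13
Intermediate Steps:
x(v) = v*(-21 + v) (x(v) = (-21 + v)*v = v*(-21 + v))
(x(-1994/(-528)) - 2160366)*(-1481989 - 3670806) = ((-1994/(-528))*(-21 - 1994/(-528)) - 2160366)*(-1481989 - 3670806) = ((-1994*(-1/528))*(-21 - 1994*(-1/528)) - 2160366)*(-5152795) = (997*(-21 + 997/264)/264 - 2160366)*(-5152795) = ((997/264)*(-4547/264) - 2160366)*(-5152795) = (-4533359/69696 - 2160366)*(-5152795) = -150573402095/69696*(-5152795) = 775873873448105525/69696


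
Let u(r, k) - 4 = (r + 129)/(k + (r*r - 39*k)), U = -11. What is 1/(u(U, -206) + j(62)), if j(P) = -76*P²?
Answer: -7949/2322220742 ≈ -3.4230e-6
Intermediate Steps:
u(r, k) = 4 + (129 + r)/(r² - 38*k) (u(r, k) = 4 + (r + 129)/(k + (r*r - 39*k)) = 4 + (129 + r)/(k + (r² - 39*k)) = 4 + (129 + r)/(r² - 38*k))
1/(u(U, -206) + j(62)) = 1/((-129 - 1*(-11) - 4*(-11)² + 152*(-206))/(-1*(-11)² + 38*(-206)) - 76*62²) = 1/((-129 + 11 - 4*121 - 31312)/(-1*121 - 7828) - 76*3844) = 1/((-129 + 11 - 484 - 31312)/(-121 - 7828) - 292144) = 1/(-31914/(-7949) - 292144) = 1/(-1/7949*(-31914) - 292144) = 1/(31914/7949 - 292144) = 1/(-2322220742/7949) = -7949/2322220742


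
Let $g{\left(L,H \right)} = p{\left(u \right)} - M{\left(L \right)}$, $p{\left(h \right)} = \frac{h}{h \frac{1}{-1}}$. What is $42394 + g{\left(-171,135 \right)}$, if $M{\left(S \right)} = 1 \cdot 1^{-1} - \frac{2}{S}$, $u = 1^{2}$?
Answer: $\frac{7249030}{171} \approx 42392.0$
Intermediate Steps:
$u = 1$
$M{\left(S \right)} = 1 - \frac{2}{S}$ ($M{\left(S \right)} = 1 \cdot 1 - \frac{2}{S} = 1 - \frac{2}{S}$)
$p{\left(h \right)} = -1$ ($p{\left(h \right)} = \frac{h}{h \left(-1\right)} = \frac{h}{\left(-1\right) h} = h \left(- \frac{1}{h}\right) = -1$)
$g{\left(L,H \right)} = -1 - \frac{-2 + L}{L}$
$42394 + g{\left(-171,135 \right)} = 42394 - \left(2 - \frac{2}{-171}\right) = 42394 + \left(-2 + 2 \left(- \frac{1}{171}\right)\right) = 42394 - \frac{344}{171} = \frac{7249030}{171}$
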